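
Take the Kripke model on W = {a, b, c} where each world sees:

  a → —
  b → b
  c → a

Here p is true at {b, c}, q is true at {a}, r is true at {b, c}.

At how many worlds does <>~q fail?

a: no successors, so <>~q fails. ✗
b: successors {b}; ~q there: b:T. ✓
c: successors {a}; ~q there: a:F. ✗
Satisfying worlds: {b}.
So <>~q fails at the other 2 worlds.

2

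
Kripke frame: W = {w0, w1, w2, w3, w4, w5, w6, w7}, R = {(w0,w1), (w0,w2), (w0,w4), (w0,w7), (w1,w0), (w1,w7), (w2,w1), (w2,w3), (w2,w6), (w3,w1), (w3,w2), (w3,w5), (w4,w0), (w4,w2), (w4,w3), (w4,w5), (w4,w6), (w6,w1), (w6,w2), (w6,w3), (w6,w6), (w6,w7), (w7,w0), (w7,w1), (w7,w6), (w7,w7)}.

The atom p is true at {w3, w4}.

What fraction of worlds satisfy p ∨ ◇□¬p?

7/8

w0: p is F, ◇□¬p is T. ✓
w1: p is F, ◇□¬p is T. ✓
w2: p is F, ◇□¬p is T. ✓
w3: p is T, ◇□¬p is T. ✓
w4: p is T, ◇□¬p is T. ✓
w5: p is F, ◇□¬p is F. ✗
w6: p is F, ◇□¬p is T. ✓
w7: p is F, ◇□¬p is T. ✓
That's 7 of 8 worlds, so 7/8.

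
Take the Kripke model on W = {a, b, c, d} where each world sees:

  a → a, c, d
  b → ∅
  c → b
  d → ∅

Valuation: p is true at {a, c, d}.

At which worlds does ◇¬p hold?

{c}

a: successors {a, c, d}; ¬p there: a:F, c:F, d:F. ✗
b: no successors, so ◇¬p fails. ✗
c: successors {b}; ¬p there: b:T. ✓
d: no successors, so ◇¬p fails. ✗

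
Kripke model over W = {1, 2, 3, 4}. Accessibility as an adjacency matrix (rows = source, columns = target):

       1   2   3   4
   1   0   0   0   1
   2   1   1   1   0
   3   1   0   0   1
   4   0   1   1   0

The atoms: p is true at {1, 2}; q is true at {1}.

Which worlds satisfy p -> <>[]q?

1: p is T, <>[]q is F. ✗
2: p is T, <>[]q is F. ✗
3: p is F, <>[]q is F. ✓
4: p is F, <>[]q is F. ✓

{3, 4}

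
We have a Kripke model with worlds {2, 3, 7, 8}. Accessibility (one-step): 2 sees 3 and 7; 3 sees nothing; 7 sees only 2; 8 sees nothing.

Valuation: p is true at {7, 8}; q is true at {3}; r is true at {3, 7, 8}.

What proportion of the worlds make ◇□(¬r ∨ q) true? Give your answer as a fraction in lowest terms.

1/4

2: successors {3, 7}; □(¬r ∨ q) there: 3:T, 7:T. ✓
3: no successors, so ◇□(¬r ∨ q) fails. ✗
7: successors {2}; □(¬r ∨ q) there: 2:F. ✗
8: no successors, so ◇□(¬r ∨ q) fails. ✗
That's 1 of 4 worlds, so 1/4.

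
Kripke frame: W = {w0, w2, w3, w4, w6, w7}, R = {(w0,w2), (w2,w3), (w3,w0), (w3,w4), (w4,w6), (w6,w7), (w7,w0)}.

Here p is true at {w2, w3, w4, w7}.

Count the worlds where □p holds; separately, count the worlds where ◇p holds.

For □p:
w0: successors {w2}; p there: w2:T. ✓
w2: successors {w3}; p there: w3:T. ✓
w3: successors {w0, w4}; p there: w0:F, w4:T. ✗
w4: successors {w6}; p there: w6:F. ✗
w6: successors {w7}; p there: w7:T. ✓
w7: successors {w0}; p there: w0:F. ✗
— 3 worlds.
For ◇p:
w0: successors {w2}; p there: w2:T. ✓
w2: successors {w3}; p there: w3:T. ✓
w3: successors {w0, w4}; p there: w0:F, w4:T. ✓
w4: successors {w6}; p there: w6:F. ✗
w6: successors {w7}; p there: w7:T. ✓
w7: successors {w0}; p there: w0:F. ✗
— 4 worlds.

3 and 4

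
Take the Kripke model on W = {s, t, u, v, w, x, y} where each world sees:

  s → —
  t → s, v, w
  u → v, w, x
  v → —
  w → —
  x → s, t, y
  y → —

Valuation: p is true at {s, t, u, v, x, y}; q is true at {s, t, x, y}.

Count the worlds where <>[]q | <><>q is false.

4

s: <>[]q is F, <><>q is F. ✗
t: <>[]q is T, <><>q is F. ✓
u: <>[]q is T, <><>q is T. ✓
v: <>[]q is F, <><>q is F. ✗
w: <>[]q is F, <><>q is F. ✗
x: <>[]q is T, <><>q is T. ✓
y: <>[]q is F, <><>q is F. ✗
Satisfying worlds: {t, u, x}.
So <>[]q | <><>q fails at the other 4 worlds.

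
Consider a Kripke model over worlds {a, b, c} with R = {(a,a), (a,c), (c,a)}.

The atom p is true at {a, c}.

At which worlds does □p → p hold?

a: □p is T, p is T. ✓
b: □p is T, p is F. ✗
c: □p is T, p is T. ✓

{a, c}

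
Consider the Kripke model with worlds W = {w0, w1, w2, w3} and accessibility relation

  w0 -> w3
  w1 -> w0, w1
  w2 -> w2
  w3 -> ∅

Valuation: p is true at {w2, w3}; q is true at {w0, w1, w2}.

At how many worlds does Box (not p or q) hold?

3

w0: successors {w3}; not p or q there: w3:F. ✗
w1: successors {w0, w1}; not p or q there: w0:T, w1:T. ✓
w2: successors {w2}; not p or q there: w2:T. ✓
w3: no successors, so Box (not p or q) holds vacuously. ✓
Satisfying worlds: {w1, w2, w3}.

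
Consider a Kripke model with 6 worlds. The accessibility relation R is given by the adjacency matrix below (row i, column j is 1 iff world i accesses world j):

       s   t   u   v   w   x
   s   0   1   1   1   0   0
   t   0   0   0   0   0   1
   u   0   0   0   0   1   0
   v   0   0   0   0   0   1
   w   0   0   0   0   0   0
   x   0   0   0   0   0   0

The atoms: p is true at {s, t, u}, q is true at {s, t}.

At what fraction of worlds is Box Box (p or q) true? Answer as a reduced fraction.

s: successors {t, u, v}; Box (p or q) there: t:F, u:F, v:F. ✗
t: successors {x}; Box (p or q) there: x:T. ✓
u: successors {w}; Box (p or q) there: w:T. ✓
v: successors {x}; Box (p or q) there: x:T. ✓
w: no successors, so Box Box (p or q) holds vacuously. ✓
x: no successors, so Box Box (p or q) holds vacuously. ✓
That's 5 of 6 worlds, so 5/6.

5/6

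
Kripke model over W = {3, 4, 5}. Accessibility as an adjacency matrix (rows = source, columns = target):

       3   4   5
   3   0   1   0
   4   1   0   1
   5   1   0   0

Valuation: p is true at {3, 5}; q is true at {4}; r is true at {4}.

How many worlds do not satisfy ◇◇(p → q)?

3: successors {4}; ◇(p → q) there: 4:F. ✗
4: successors {3, 5}; ◇(p → q) there: 3:T, 5:F. ✓
5: successors {3}; ◇(p → q) there: 3:T. ✓
Satisfying worlds: {4, 5}.
So ◇◇(p → q) fails at the other 1 world.

1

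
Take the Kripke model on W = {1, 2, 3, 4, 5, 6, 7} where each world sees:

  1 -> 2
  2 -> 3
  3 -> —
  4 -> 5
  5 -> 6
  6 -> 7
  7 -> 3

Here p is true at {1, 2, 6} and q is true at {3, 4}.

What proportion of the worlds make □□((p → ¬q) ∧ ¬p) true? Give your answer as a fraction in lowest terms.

6/7

1: successors {2}; □((p → ¬q) ∧ ¬p) there: 2:T. ✓
2: successors {3}; □((p → ¬q) ∧ ¬p) there: 3:T. ✓
3: no successors, so □□((p → ¬q) ∧ ¬p) holds vacuously. ✓
4: successors {5}; □((p → ¬q) ∧ ¬p) there: 5:F. ✗
5: successors {6}; □((p → ¬q) ∧ ¬p) there: 6:T. ✓
6: successors {7}; □((p → ¬q) ∧ ¬p) there: 7:T. ✓
7: successors {3}; □((p → ¬q) ∧ ¬p) there: 3:T. ✓
That's 6 of 7 worlds, so 6/7.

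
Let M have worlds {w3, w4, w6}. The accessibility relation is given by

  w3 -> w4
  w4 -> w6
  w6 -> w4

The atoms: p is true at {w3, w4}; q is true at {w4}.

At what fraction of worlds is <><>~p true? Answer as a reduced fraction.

w3: successors {w4}; <>~p there: w4:T. ✓
w4: successors {w6}; <>~p there: w6:F. ✗
w6: successors {w4}; <>~p there: w4:T. ✓
That's 2 of 3 worlds, so 2/3.

2/3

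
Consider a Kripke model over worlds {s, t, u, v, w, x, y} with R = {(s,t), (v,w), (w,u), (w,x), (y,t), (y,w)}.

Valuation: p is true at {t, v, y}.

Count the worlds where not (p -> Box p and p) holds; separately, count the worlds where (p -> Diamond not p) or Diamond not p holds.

For not (p -> Box p and p):
s: p -> Box p and p is T. ✗
t: p -> Box p and p is T. ✗
u: p -> Box p and p is T. ✗
v: p -> Box p and p is F. ✓
w: p -> Box p and p is T. ✗
x: p -> Box p and p is T. ✗
y: p -> Box p and p is F. ✓
— 2 worlds.
For (p -> Diamond not p) or Diamond not p:
s: p -> Diamond not p is T, Diamond not p is F. ✓
t: p -> Diamond not p is F, Diamond not p is F. ✗
u: p -> Diamond not p is T, Diamond not p is F. ✓
v: p -> Diamond not p is T, Diamond not p is T. ✓
w: p -> Diamond not p is T, Diamond not p is T. ✓
x: p -> Diamond not p is T, Diamond not p is F. ✓
y: p -> Diamond not p is T, Diamond not p is T. ✓
— 6 worlds.

2 and 6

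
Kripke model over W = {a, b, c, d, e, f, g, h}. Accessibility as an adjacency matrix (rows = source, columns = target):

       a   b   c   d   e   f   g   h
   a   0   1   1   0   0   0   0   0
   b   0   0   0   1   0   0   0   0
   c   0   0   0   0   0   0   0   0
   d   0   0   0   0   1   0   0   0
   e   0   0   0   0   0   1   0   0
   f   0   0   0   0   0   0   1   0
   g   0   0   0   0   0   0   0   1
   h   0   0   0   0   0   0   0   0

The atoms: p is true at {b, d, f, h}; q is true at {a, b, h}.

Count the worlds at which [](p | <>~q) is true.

6

a: successors {b, c}; p | <>~q there: b:T, c:F. ✗
b: successors {d}; p | <>~q there: d:T. ✓
c: no successors, so [](p | <>~q) holds vacuously. ✓
d: successors {e}; p | <>~q there: e:T. ✓
e: successors {f}; p | <>~q there: f:T. ✓
f: successors {g}; p | <>~q there: g:F. ✗
g: successors {h}; p | <>~q there: h:T. ✓
h: no successors, so [](p | <>~q) holds vacuously. ✓
Satisfying worlds: {b, c, d, e, g, h}.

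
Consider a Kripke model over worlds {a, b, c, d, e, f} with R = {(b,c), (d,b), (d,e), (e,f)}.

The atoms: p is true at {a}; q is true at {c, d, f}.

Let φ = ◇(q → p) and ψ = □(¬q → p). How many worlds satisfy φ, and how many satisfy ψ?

1 and 5

For ◇(q → p):
a: no successors, so ◇(q → p) fails. ✗
b: successors {c}; q → p there: c:F. ✗
c: no successors, so ◇(q → p) fails. ✗
d: successors {b, e}; q → p there: b:T, e:T. ✓
e: successors {f}; q → p there: f:F. ✗
f: no successors, so ◇(q → p) fails. ✗
— 1 world.
For □(¬q → p):
a: no successors, so □(¬q → p) holds vacuously. ✓
b: successors {c}; ¬q → p there: c:T. ✓
c: no successors, so □(¬q → p) holds vacuously. ✓
d: successors {b, e}; ¬q → p there: b:F, e:F. ✗
e: successors {f}; ¬q → p there: f:T. ✓
f: no successors, so □(¬q → p) holds vacuously. ✓
— 5 worlds.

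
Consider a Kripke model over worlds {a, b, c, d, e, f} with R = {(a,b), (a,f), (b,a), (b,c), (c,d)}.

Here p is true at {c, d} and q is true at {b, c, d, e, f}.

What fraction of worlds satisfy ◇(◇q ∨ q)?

a: successors {b, f}; ◇q ∨ q there: b:T, f:T. ✓
b: successors {a, c}; ◇q ∨ q there: a:T, c:T. ✓
c: successors {d}; ◇q ∨ q there: d:T. ✓
d: no successors, so ◇(◇q ∨ q) fails. ✗
e: no successors, so ◇(◇q ∨ q) fails. ✗
f: no successors, so ◇(◇q ∨ q) fails. ✗
That's 3 of 6 worlds, so 3/6 = 1/2.

1/2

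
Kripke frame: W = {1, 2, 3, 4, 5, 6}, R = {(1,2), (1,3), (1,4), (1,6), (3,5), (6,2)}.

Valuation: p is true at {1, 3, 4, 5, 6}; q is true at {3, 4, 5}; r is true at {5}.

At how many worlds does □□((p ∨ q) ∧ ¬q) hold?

5

1: successors {2, 3, 4, 6}; □((p ∨ q) ∧ ¬q) there: 2:T, 3:F, 4:T, 6:F. ✗
2: no successors, so □□((p ∨ q) ∧ ¬q) holds vacuously. ✓
3: successors {5}; □((p ∨ q) ∧ ¬q) there: 5:T. ✓
4: no successors, so □□((p ∨ q) ∧ ¬q) holds vacuously. ✓
5: no successors, so □□((p ∨ q) ∧ ¬q) holds vacuously. ✓
6: successors {2}; □((p ∨ q) ∧ ¬q) there: 2:T. ✓
Satisfying worlds: {2, 3, 4, 5, 6}.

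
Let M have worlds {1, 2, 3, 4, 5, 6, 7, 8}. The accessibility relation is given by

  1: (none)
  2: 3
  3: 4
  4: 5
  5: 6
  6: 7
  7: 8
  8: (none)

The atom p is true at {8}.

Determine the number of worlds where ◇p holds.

1: no successors, so ◇p fails. ✗
2: successors {3}; p there: 3:F. ✗
3: successors {4}; p there: 4:F. ✗
4: successors {5}; p there: 5:F. ✗
5: successors {6}; p there: 6:F. ✗
6: successors {7}; p there: 7:F. ✗
7: successors {8}; p there: 8:T. ✓
8: no successors, so ◇p fails. ✗
Satisfying worlds: {7}.

1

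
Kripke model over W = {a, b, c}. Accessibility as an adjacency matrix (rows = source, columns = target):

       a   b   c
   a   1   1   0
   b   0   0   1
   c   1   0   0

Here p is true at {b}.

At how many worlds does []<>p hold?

1

a: successors {a, b}; <>p there: a:T, b:F. ✗
b: successors {c}; <>p there: c:F. ✗
c: successors {a}; <>p there: a:T. ✓
Satisfying worlds: {c}.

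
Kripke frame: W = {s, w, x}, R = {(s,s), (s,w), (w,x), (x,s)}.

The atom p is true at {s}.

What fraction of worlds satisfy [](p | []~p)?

2/3

s: successors {s, w}; p | []~p there: s:T, w:T. ✓
w: successors {x}; p | []~p there: x:F. ✗
x: successors {s}; p | []~p there: s:T. ✓
That's 2 of 3 worlds, so 2/3.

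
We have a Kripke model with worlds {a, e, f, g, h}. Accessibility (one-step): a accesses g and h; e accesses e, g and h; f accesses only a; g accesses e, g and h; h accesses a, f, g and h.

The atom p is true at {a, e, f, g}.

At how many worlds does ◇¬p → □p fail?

4

a: ◇¬p is T, □p is F. ✗
e: ◇¬p is T, □p is F. ✗
f: ◇¬p is F, □p is T. ✓
g: ◇¬p is T, □p is F. ✗
h: ◇¬p is T, □p is F. ✗
Satisfying worlds: {f}.
So ◇¬p → □p fails at the other 4 worlds.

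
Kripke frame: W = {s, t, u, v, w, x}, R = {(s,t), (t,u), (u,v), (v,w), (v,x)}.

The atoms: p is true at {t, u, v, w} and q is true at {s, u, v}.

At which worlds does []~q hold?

{s, v, w, x}

s: successors {t}; ~q there: t:T. ✓
t: successors {u}; ~q there: u:F. ✗
u: successors {v}; ~q there: v:F. ✗
v: successors {w, x}; ~q there: w:T, x:T. ✓
w: no successors, so []~q holds vacuously. ✓
x: no successors, so []~q holds vacuously. ✓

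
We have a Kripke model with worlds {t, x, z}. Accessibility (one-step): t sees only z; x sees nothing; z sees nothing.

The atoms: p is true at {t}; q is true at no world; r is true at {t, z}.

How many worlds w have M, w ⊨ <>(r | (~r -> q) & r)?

t: successors {z}; r | (~r -> q) & r there: z:T. ✓
x: no successors, so <>(r | (~r -> q) & r) fails. ✗
z: no successors, so <>(r | (~r -> q) & r) fails. ✗
Satisfying worlds: {t}.

1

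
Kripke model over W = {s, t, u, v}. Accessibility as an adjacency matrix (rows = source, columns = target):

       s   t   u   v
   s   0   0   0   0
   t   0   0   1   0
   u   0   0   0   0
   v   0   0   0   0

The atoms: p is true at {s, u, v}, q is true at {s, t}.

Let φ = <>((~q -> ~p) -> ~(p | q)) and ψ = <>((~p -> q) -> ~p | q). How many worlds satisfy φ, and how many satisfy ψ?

1 and 0

For <>((~q -> ~p) -> ~(p | q)):
s: no successors, so <>((~q -> ~p) -> ~(p | q)) fails. ✗
t: successors {u}; (~q -> ~p) -> ~(p | q) there: u:T. ✓
u: no successors, so <>((~q -> ~p) -> ~(p | q)) fails. ✗
v: no successors, so <>((~q -> ~p) -> ~(p | q)) fails. ✗
— 1 world.
For <>((~p -> q) -> ~p | q):
s: no successors, so <>((~p -> q) -> ~p | q) fails. ✗
t: successors {u}; (~p -> q) -> ~p | q there: u:F. ✗
u: no successors, so <>((~p -> q) -> ~p | q) fails. ✗
v: no successors, so <>((~p -> q) -> ~p | q) fails. ✗
— 0 worlds.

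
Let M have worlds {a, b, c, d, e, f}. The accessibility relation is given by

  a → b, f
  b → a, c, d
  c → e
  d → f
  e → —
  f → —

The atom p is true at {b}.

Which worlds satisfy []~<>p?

a: successors {b, f}; ~<>p there: b:T, f:T. ✓
b: successors {a, c, d}; ~<>p there: a:F, c:T, d:T. ✗
c: successors {e}; ~<>p there: e:T. ✓
d: successors {f}; ~<>p there: f:T. ✓
e: no successors, so []~<>p holds vacuously. ✓
f: no successors, so []~<>p holds vacuously. ✓

{a, c, d, e, f}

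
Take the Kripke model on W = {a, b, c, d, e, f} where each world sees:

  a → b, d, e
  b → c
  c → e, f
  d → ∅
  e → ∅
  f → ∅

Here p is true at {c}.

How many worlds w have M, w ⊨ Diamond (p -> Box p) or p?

a: Diamond (p -> Box p) is T, p is F. ✓
b: Diamond (p -> Box p) is F, p is F. ✗
c: Diamond (p -> Box p) is T, p is T. ✓
d: Diamond (p -> Box p) is F, p is F. ✗
e: Diamond (p -> Box p) is F, p is F. ✗
f: Diamond (p -> Box p) is F, p is F. ✗
Satisfying worlds: {a, c}.

2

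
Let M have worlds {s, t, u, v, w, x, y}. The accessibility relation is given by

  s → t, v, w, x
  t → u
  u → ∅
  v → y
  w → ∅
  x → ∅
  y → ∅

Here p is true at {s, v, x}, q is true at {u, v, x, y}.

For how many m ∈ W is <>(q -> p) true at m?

1

s: successors {t, v, w, x}; q -> p there: t:T, v:T, w:T, x:T. ✓
t: successors {u}; q -> p there: u:F. ✗
u: no successors, so <>(q -> p) fails. ✗
v: successors {y}; q -> p there: y:F. ✗
w: no successors, so <>(q -> p) fails. ✗
x: no successors, so <>(q -> p) fails. ✗
y: no successors, so <>(q -> p) fails. ✗
Satisfying worlds: {s}.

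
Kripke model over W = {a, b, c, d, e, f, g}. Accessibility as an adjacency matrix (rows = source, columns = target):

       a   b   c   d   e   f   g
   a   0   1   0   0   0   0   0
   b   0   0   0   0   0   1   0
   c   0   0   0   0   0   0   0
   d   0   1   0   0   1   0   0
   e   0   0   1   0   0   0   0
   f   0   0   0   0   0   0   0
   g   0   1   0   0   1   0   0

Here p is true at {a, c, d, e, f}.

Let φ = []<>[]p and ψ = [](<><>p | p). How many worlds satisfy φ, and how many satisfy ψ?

For []<>[]p:
a: successors {b}; <>[]p there: b:T. ✓
b: successors {f}; <>[]p there: f:F. ✗
c: no successors, so []<>[]p holds vacuously. ✓
d: successors {b, e}; <>[]p there: b:T, e:T. ✓
e: successors {c}; <>[]p there: c:F. ✗
f: no successors, so []<>[]p holds vacuously. ✓
g: successors {b, e}; <>[]p there: b:T, e:T. ✓
— 5 worlds.
For [](<><>p | p):
a: successors {b}; <><>p | p there: b:F. ✗
b: successors {f}; <><>p | p there: f:T. ✓
c: no successors, so [](<><>p | p) holds vacuously. ✓
d: successors {b, e}; <><>p | p there: b:F, e:T. ✗
e: successors {c}; <><>p | p there: c:T. ✓
f: no successors, so [](<><>p | p) holds vacuously. ✓
g: successors {b, e}; <><>p | p there: b:F, e:T. ✗
— 4 worlds.

5 and 4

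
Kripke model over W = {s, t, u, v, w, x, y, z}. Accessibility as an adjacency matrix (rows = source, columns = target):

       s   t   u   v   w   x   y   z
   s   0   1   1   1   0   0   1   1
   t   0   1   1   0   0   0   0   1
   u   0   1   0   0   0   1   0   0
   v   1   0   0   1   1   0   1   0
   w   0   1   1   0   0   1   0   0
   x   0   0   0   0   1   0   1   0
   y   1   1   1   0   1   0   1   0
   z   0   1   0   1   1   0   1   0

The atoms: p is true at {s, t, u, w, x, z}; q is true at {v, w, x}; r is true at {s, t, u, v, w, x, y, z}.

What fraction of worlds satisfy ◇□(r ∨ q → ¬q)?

3/4

s: successors {t, u, v, y, z}; □(r ∨ q → ¬q) there: t:T, u:F, v:F, y:F, z:F. ✓
t: successors {t, u, z}; □(r ∨ q → ¬q) there: t:T, u:F, z:F. ✓
u: successors {t, x}; □(r ∨ q → ¬q) there: t:T, x:F. ✓
v: successors {s, v, w, y}; □(r ∨ q → ¬q) there: s:F, v:F, w:F, y:F. ✗
w: successors {t, u, x}; □(r ∨ q → ¬q) there: t:T, u:F, x:F. ✓
x: successors {w, y}; □(r ∨ q → ¬q) there: w:F, y:F. ✗
y: successors {s, t, u, w, y}; □(r ∨ q → ¬q) there: s:F, t:T, u:F, w:F, y:F. ✓
z: successors {t, v, w, y}; □(r ∨ q → ¬q) there: t:T, v:F, w:F, y:F. ✓
That's 6 of 8 worlds, so 6/8 = 3/4.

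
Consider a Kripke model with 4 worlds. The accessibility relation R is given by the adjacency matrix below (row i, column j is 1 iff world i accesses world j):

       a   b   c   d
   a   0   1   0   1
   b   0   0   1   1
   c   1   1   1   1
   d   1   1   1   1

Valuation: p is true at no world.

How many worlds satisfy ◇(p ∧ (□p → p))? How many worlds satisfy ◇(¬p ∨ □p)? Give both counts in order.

0 and 4

For ◇(p ∧ (□p → p)):
a: successors {b, d}; p ∧ (□p → p) there: b:F, d:F. ✗
b: successors {c, d}; p ∧ (□p → p) there: c:F, d:F. ✗
c: successors {a, b, c, d}; p ∧ (□p → p) there: a:F, b:F, c:F, d:F. ✗
d: successors {a, b, c, d}; p ∧ (□p → p) there: a:F, b:F, c:F, d:F. ✗
— 0 worlds.
For ◇(¬p ∨ □p):
a: successors {b, d}; ¬p ∨ □p there: b:T, d:T. ✓
b: successors {c, d}; ¬p ∨ □p there: c:T, d:T. ✓
c: successors {a, b, c, d}; ¬p ∨ □p there: a:T, b:T, c:T, d:T. ✓
d: successors {a, b, c, d}; ¬p ∨ □p there: a:T, b:T, c:T, d:T. ✓
— 4 worlds.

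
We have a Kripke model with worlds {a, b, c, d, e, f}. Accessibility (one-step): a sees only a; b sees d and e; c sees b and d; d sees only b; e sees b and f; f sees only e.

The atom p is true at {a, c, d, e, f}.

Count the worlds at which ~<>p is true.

1

a: <>p is T. ✗
b: <>p is T. ✗
c: <>p is T. ✗
d: <>p is F. ✓
e: <>p is T. ✗
f: <>p is T. ✗
Satisfying worlds: {d}.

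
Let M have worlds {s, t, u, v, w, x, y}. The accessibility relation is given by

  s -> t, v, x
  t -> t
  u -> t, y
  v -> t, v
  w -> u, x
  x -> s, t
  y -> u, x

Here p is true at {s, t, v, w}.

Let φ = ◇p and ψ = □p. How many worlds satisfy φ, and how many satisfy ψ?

For ◇p:
s: successors {t, v, x}; p there: t:T, v:T, x:F. ✓
t: successors {t}; p there: t:T. ✓
u: successors {t, y}; p there: t:T, y:F. ✓
v: successors {t, v}; p there: t:T, v:T. ✓
w: successors {u, x}; p there: u:F, x:F. ✗
x: successors {s, t}; p there: s:T, t:T. ✓
y: successors {u, x}; p there: u:F, x:F. ✗
— 5 worlds.
For □p:
s: successors {t, v, x}; p there: t:T, v:T, x:F. ✗
t: successors {t}; p there: t:T. ✓
u: successors {t, y}; p there: t:T, y:F. ✗
v: successors {t, v}; p there: t:T, v:T. ✓
w: successors {u, x}; p there: u:F, x:F. ✗
x: successors {s, t}; p there: s:T, t:T. ✓
y: successors {u, x}; p there: u:F, x:F. ✗
— 3 worlds.

5 and 3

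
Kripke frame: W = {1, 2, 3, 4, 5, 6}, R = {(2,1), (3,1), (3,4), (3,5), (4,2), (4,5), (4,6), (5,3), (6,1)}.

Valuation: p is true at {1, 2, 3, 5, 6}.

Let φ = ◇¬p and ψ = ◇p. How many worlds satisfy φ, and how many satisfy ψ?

1 and 5

For ◇¬p:
1: no successors, so ◇¬p fails. ✗
2: successors {1}; ¬p there: 1:F. ✗
3: successors {1, 4, 5}; ¬p there: 1:F, 4:T, 5:F. ✓
4: successors {2, 5, 6}; ¬p there: 2:F, 5:F, 6:F. ✗
5: successors {3}; ¬p there: 3:F. ✗
6: successors {1}; ¬p there: 1:F. ✗
— 1 world.
For ◇p:
1: no successors, so ◇p fails. ✗
2: successors {1}; p there: 1:T. ✓
3: successors {1, 4, 5}; p there: 1:T, 4:F, 5:T. ✓
4: successors {2, 5, 6}; p there: 2:T, 5:T, 6:T. ✓
5: successors {3}; p there: 3:T. ✓
6: successors {1}; p there: 1:T. ✓
— 5 worlds.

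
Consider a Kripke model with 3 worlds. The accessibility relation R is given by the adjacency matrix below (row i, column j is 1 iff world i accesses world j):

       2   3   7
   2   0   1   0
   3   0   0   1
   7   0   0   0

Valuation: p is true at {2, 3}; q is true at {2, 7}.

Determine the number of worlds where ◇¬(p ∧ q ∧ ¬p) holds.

2: successors {3}; ¬(p ∧ q ∧ ¬p) there: 3:T. ✓
3: successors {7}; ¬(p ∧ q ∧ ¬p) there: 7:T. ✓
7: no successors, so ◇¬(p ∧ q ∧ ¬p) fails. ✗
Satisfying worlds: {2, 3}.

2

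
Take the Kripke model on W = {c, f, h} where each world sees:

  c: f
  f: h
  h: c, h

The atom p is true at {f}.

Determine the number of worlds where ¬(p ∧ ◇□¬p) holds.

c: p ∧ ◇□¬p is F. ✓
f: p ∧ ◇□¬p is T. ✗
h: p ∧ ◇□¬p is F. ✓
Satisfying worlds: {c, h}.

2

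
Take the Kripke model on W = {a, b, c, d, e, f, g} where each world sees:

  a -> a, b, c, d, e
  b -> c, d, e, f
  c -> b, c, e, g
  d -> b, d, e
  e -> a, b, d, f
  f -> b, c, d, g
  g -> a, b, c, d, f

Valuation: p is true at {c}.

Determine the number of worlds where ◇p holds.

5

a: successors {a, b, c, d, e}; p there: a:F, b:F, c:T, d:F, e:F. ✓
b: successors {c, d, e, f}; p there: c:T, d:F, e:F, f:F. ✓
c: successors {b, c, e, g}; p there: b:F, c:T, e:F, g:F. ✓
d: successors {b, d, e}; p there: b:F, d:F, e:F. ✗
e: successors {a, b, d, f}; p there: a:F, b:F, d:F, f:F. ✗
f: successors {b, c, d, g}; p there: b:F, c:T, d:F, g:F. ✓
g: successors {a, b, c, d, f}; p there: a:F, b:F, c:T, d:F, f:F. ✓
Satisfying worlds: {a, b, c, f, g}.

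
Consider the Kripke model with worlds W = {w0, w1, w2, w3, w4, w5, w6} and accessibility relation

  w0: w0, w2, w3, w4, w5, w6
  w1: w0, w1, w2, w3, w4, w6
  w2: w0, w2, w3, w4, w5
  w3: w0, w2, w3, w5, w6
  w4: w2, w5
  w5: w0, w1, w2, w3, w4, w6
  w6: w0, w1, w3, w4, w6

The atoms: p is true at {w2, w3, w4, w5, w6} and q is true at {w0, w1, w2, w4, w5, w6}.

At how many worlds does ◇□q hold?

w0: successors {w0, w2, w3, w4, w5, w6}; □q there: w0:F, w2:F, w3:F, w4:T, w5:F, w6:F. ✓
w1: successors {w0, w1, w2, w3, w4, w6}; □q there: w0:F, w1:F, w2:F, w3:F, w4:T, w6:F. ✓
w2: successors {w0, w2, w3, w4, w5}; □q there: w0:F, w2:F, w3:F, w4:T, w5:F. ✓
w3: successors {w0, w2, w3, w5, w6}; □q there: w0:F, w2:F, w3:F, w5:F, w6:F. ✗
w4: successors {w2, w5}; □q there: w2:F, w5:F. ✗
w5: successors {w0, w1, w2, w3, w4, w6}; □q there: w0:F, w1:F, w2:F, w3:F, w4:T, w6:F. ✓
w6: successors {w0, w1, w3, w4, w6}; □q there: w0:F, w1:F, w3:F, w4:T, w6:F. ✓
Satisfying worlds: {w0, w1, w2, w5, w6}.

5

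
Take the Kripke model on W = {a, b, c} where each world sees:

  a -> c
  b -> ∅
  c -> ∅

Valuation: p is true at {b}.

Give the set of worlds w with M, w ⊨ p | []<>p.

{b, c}

a: p is F, []<>p is F. ✗
b: p is T, []<>p is T. ✓
c: p is F, []<>p is T. ✓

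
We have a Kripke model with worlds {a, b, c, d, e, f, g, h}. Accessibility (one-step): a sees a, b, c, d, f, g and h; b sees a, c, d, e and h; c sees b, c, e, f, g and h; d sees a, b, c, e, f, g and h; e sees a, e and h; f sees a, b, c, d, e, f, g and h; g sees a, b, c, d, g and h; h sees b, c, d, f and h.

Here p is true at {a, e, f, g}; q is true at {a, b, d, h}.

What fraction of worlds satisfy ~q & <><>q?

1/2

a: ~q is F, <><>q is T. ✗
b: ~q is F, <><>q is T. ✗
c: ~q is T, <><>q is T. ✓
d: ~q is F, <><>q is T. ✗
e: ~q is T, <><>q is T. ✓
f: ~q is T, <><>q is T. ✓
g: ~q is T, <><>q is T. ✓
h: ~q is F, <><>q is T. ✗
That's 4 of 8 worlds, so 4/8 = 1/2.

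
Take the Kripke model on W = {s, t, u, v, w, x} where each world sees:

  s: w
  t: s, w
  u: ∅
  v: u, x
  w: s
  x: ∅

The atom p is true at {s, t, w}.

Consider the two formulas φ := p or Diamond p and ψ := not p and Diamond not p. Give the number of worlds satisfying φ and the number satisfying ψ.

For p or Diamond p:
s: p is T, Diamond p is T. ✓
t: p is T, Diamond p is T. ✓
u: p is F, Diamond p is F. ✗
v: p is F, Diamond p is F. ✗
w: p is T, Diamond p is T. ✓
x: p is F, Diamond p is F. ✗
— 3 worlds.
For not p and Diamond not p:
s: not p is F, Diamond not p is F. ✗
t: not p is F, Diamond not p is F. ✗
u: not p is T, Diamond not p is F. ✗
v: not p is T, Diamond not p is T. ✓
w: not p is F, Diamond not p is F. ✗
x: not p is T, Diamond not p is F. ✗
— 1 world.

3 and 1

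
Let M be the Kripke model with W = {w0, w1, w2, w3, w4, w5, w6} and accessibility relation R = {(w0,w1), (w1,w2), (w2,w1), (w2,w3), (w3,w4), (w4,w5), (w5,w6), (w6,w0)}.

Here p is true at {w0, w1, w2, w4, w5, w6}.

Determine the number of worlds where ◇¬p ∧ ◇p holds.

1

w0: ◇¬p is F, ◇p is T. ✗
w1: ◇¬p is F, ◇p is T. ✗
w2: ◇¬p is T, ◇p is T. ✓
w3: ◇¬p is F, ◇p is T. ✗
w4: ◇¬p is F, ◇p is T. ✗
w5: ◇¬p is F, ◇p is T. ✗
w6: ◇¬p is F, ◇p is T. ✗
Satisfying worlds: {w2}.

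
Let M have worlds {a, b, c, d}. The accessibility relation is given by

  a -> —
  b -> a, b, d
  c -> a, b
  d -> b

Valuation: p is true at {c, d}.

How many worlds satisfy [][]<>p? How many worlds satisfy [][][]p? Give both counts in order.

1 and 1

For [][]<>p:
a: no successors, so [][]<>p holds vacuously. ✓
b: successors {a, b, d}; []<>p there: a:T, b:F, d:T. ✗
c: successors {a, b}; []<>p there: a:T, b:F. ✗
d: successors {b}; []<>p there: b:F. ✗
— 1 world.
For [][][]p:
a: no successors, so [][][]p holds vacuously. ✓
b: successors {a, b, d}; [][]p there: a:T, b:F, d:F. ✗
c: successors {a, b}; [][]p there: a:T, b:F. ✗
d: successors {b}; [][]p there: b:F. ✗
— 1 world.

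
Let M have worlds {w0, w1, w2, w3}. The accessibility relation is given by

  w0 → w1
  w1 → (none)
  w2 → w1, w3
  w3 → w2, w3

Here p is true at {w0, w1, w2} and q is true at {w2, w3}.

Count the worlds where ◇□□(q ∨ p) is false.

w0: successors {w1}; □□(q ∨ p) there: w1:T. ✓
w1: no successors, so ◇□□(q ∨ p) fails. ✗
w2: successors {w1, w3}; □□(q ∨ p) there: w1:T, w3:T. ✓
w3: successors {w2, w3}; □□(q ∨ p) there: w2:T, w3:T. ✓
Satisfying worlds: {w0, w2, w3}.
So ◇□□(q ∨ p) fails at the other 1 world.

1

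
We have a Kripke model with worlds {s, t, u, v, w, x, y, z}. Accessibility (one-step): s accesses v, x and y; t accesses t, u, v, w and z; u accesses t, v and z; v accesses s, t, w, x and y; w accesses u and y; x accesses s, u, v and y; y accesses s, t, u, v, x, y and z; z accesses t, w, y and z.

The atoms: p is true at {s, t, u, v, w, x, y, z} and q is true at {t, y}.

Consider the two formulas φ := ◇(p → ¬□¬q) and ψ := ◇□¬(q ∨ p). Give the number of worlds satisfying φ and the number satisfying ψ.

8 and 0

For ◇(p → ¬□¬q):
s: successors {v, x, y}; p → ¬□¬q there: v:T, x:T, y:T. ✓
t: successors {t, u, v, w, z}; p → ¬□¬q there: t:T, u:T, v:T, w:T, z:T. ✓
u: successors {t, v, z}; p → ¬□¬q there: t:T, v:T, z:T. ✓
v: successors {s, t, w, x, y}; p → ¬□¬q there: s:T, t:T, w:T, x:T, y:T. ✓
w: successors {u, y}; p → ¬□¬q there: u:T, y:T. ✓
x: successors {s, u, v, y}; p → ¬□¬q there: s:T, u:T, v:T, y:T. ✓
y: successors {s, t, u, v, x, y, z}; p → ¬□¬q there: s:T, t:T, u:T, v:T, x:T, y:T, z:T. ✓
z: successors {t, w, y, z}; p → ¬□¬q there: t:T, w:T, y:T, z:T. ✓
— 8 worlds.
For ◇□¬(q ∨ p):
s: successors {v, x, y}; □¬(q ∨ p) there: v:F, x:F, y:F. ✗
t: successors {t, u, v, w, z}; □¬(q ∨ p) there: t:F, u:F, v:F, w:F, z:F. ✗
u: successors {t, v, z}; □¬(q ∨ p) there: t:F, v:F, z:F. ✗
v: successors {s, t, w, x, y}; □¬(q ∨ p) there: s:F, t:F, w:F, x:F, y:F. ✗
w: successors {u, y}; □¬(q ∨ p) there: u:F, y:F. ✗
x: successors {s, u, v, y}; □¬(q ∨ p) there: s:F, u:F, v:F, y:F. ✗
y: successors {s, t, u, v, x, y, z}; □¬(q ∨ p) there: s:F, t:F, u:F, v:F, x:F, y:F, z:F. ✗
z: successors {t, w, y, z}; □¬(q ∨ p) there: t:F, w:F, y:F, z:F. ✗
— 0 worlds.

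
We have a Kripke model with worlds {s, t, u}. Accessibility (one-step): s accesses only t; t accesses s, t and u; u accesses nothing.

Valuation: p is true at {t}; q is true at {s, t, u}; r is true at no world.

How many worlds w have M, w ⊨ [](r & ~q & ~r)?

1

s: successors {t}; r & ~q & ~r there: t:F. ✗
t: successors {s, t, u}; r & ~q & ~r there: s:F, t:F, u:F. ✗
u: no successors, so [](r & ~q & ~r) holds vacuously. ✓
Satisfying worlds: {u}.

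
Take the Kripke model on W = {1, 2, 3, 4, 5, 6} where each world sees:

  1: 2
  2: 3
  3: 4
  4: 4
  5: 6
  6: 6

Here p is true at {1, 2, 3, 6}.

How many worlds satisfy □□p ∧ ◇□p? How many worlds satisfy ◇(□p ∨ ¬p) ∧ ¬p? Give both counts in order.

3 and 2

For □□p ∧ ◇□p:
1: □□p is T, ◇□p is T. ✓
2: □□p is F, ◇□p is F. ✗
3: □□p is F, ◇□p is F. ✗
4: □□p is F, ◇□p is F. ✗
5: □□p is T, ◇□p is T. ✓
6: □□p is T, ◇□p is T. ✓
— 3 worlds.
For ◇(□p ∨ ¬p) ∧ ¬p:
1: ◇(□p ∨ ¬p) is T, ¬p is F. ✗
2: ◇(□p ∨ ¬p) is F, ¬p is F. ✗
3: ◇(□p ∨ ¬p) is T, ¬p is F. ✗
4: ◇(□p ∨ ¬p) is T, ¬p is T. ✓
5: ◇(□p ∨ ¬p) is T, ¬p is T. ✓
6: ◇(□p ∨ ¬p) is T, ¬p is F. ✗
— 2 worlds.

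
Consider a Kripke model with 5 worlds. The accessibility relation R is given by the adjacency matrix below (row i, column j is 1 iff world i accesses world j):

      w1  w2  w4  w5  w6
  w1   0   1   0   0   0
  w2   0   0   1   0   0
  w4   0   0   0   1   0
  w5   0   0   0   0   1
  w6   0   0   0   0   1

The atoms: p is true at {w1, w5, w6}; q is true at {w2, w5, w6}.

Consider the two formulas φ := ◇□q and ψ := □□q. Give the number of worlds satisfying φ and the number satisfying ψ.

4 and 4

For ◇□q:
w1: successors {w2}; □q there: w2:F. ✗
w2: successors {w4}; □q there: w4:T. ✓
w4: successors {w5}; □q there: w5:T. ✓
w5: successors {w6}; □q there: w6:T. ✓
w6: successors {w6}; □q there: w6:T. ✓
— 4 worlds.
For □□q:
w1: successors {w2}; □q there: w2:F. ✗
w2: successors {w4}; □q there: w4:T. ✓
w4: successors {w5}; □q there: w5:T. ✓
w5: successors {w6}; □q there: w6:T. ✓
w6: successors {w6}; □q there: w6:T. ✓
— 4 worlds.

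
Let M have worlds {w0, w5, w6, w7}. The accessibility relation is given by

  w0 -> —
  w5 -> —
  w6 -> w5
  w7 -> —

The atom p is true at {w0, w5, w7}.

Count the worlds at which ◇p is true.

w0: no successors, so ◇p fails. ✗
w5: no successors, so ◇p fails. ✗
w6: successors {w5}; p there: w5:T. ✓
w7: no successors, so ◇p fails. ✗
Satisfying worlds: {w6}.

1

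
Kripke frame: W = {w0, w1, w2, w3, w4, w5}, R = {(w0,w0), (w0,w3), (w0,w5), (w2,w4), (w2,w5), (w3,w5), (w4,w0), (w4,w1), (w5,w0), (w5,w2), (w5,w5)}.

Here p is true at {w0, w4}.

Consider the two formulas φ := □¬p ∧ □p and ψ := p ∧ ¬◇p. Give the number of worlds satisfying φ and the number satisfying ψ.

For □¬p ∧ □p:
w0: □¬p is F, □p is F. ✗
w1: □¬p is T, □p is T. ✓
w2: □¬p is F, □p is F. ✗
w3: □¬p is T, □p is F. ✗
w4: □¬p is F, □p is F. ✗
w5: □¬p is F, □p is F. ✗
— 1 world.
For p ∧ ¬◇p:
w0: p is T, ¬◇p is F. ✗
w1: p is F, ¬◇p is T. ✗
w2: p is F, ¬◇p is F. ✗
w3: p is F, ¬◇p is T. ✗
w4: p is T, ¬◇p is F. ✗
w5: p is F, ¬◇p is F. ✗
— 0 worlds.

1 and 0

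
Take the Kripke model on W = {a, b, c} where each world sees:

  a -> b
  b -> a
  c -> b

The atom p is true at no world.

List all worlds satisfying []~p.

a: successors {b}; ~p there: b:T. ✓
b: successors {a}; ~p there: a:T. ✓
c: successors {b}; ~p there: b:T. ✓

{a, b, c}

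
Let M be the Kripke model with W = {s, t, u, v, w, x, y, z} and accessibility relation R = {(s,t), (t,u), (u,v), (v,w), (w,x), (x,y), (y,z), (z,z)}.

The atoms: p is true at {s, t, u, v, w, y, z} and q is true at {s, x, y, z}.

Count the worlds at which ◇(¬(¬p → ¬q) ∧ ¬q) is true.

s: successors {t}; ¬(¬p → ¬q) ∧ ¬q there: t:F. ✗
t: successors {u}; ¬(¬p → ¬q) ∧ ¬q there: u:F. ✗
u: successors {v}; ¬(¬p → ¬q) ∧ ¬q there: v:F. ✗
v: successors {w}; ¬(¬p → ¬q) ∧ ¬q there: w:F. ✗
w: successors {x}; ¬(¬p → ¬q) ∧ ¬q there: x:F. ✗
x: successors {y}; ¬(¬p → ¬q) ∧ ¬q there: y:F. ✗
y: successors {z}; ¬(¬p → ¬q) ∧ ¬q there: z:F. ✗
z: successors {z}; ¬(¬p → ¬q) ∧ ¬q there: z:F. ✗
Satisfying worlds: ∅.

0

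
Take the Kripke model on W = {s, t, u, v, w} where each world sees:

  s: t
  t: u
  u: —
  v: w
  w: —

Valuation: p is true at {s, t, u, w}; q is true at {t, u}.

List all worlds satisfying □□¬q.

{t, u, v, w}

s: successors {t}; □¬q there: t:F. ✗
t: successors {u}; □¬q there: u:T. ✓
u: no successors, so □□¬q holds vacuously. ✓
v: successors {w}; □¬q there: w:T. ✓
w: no successors, so □□¬q holds vacuously. ✓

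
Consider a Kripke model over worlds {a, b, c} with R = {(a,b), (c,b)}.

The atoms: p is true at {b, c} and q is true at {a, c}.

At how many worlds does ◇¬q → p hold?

a: ◇¬q is T, p is F. ✗
b: ◇¬q is F, p is T. ✓
c: ◇¬q is T, p is T. ✓
Satisfying worlds: {b, c}.

2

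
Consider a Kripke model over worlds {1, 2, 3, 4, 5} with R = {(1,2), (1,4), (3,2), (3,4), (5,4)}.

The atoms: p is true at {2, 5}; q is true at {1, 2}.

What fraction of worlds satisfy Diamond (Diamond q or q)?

1: successors {2, 4}; Diamond q or q there: 2:T, 4:F. ✓
2: no successors, so Diamond (Diamond q or q) fails. ✗
3: successors {2, 4}; Diamond q or q there: 2:T, 4:F. ✓
4: no successors, so Diamond (Diamond q or q) fails. ✗
5: successors {4}; Diamond q or q there: 4:F. ✗
That's 2 of 5 worlds, so 2/5.

2/5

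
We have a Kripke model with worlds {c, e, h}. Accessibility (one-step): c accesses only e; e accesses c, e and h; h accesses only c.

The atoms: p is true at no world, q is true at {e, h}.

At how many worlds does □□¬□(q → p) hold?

1

c: successors {e}; □¬□(q → p) there: e:F. ✗
e: successors {c, e, h}; □¬□(q → p) there: c:T, e:F, h:T. ✗
h: successors {c}; □¬□(q → p) there: c:T. ✓
Satisfying worlds: {h}.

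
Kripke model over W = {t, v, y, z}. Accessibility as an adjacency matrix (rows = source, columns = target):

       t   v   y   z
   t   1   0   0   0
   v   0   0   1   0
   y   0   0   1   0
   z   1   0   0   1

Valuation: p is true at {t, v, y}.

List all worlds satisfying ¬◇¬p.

t: ◇¬p is F. ✓
v: ◇¬p is F. ✓
y: ◇¬p is F. ✓
z: ◇¬p is T. ✗

{t, v, y}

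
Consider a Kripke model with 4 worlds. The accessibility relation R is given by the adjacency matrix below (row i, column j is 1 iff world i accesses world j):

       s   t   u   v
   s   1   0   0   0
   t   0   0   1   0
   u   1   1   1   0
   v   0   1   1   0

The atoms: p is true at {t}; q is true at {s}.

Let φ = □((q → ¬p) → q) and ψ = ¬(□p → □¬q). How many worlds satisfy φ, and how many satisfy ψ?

1 and 0

For □((q → ¬p) → q):
s: successors {s}; (q → ¬p) → q there: s:T. ✓
t: successors {u}; (q → ¬p) → q there: u:F. ✗
u: successors {s, t, u}; (q → ¬p) → q there: s:T, t:F, u:F. ✗
v: successors {t, u}; (q → ¬p) → q there: t:F, u:F. ✗
— 1 world.
For ¬(□p → □¬q):
s: □p → □¬q is T. ✗
t: □p → □¬q is T. ✗
u: □p → □¬q is T. ✗
v: □p → □¬q is T. ✗
— 0 worlds.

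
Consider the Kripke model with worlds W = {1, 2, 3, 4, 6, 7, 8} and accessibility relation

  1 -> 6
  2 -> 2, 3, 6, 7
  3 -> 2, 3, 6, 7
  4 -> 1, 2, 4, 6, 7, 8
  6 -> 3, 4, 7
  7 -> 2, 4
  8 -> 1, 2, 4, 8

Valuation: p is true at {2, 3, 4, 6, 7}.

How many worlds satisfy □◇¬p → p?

7

1: □◇¬p is F, p is F. ✓
2: □◇¬p is F, p is T. ✓
3: □◇¬p is F, p is T. ✓
4: □◇¬p is F, p is T. ✓
6: □◇¬p is F, p is T. ✓
7: □◇¬p is F, p is T. ✓
8: □◇¬p is F, p is F. ✓
Satisfying worlds: {1, 2, 3, 4, 6, 7, 8}.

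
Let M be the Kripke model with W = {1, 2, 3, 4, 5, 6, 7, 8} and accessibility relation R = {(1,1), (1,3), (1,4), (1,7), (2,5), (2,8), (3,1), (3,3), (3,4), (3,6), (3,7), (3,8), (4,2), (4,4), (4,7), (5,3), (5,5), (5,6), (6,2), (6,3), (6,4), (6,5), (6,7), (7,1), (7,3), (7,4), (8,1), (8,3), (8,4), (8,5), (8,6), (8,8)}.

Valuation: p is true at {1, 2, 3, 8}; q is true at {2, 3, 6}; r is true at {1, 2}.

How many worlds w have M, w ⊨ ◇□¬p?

1: successors {1, 3, 4, 7}; □¬p there: 1:F, 3:F, 4:F, 7:F. ✗
2: successors {5, 8}; □¬p there: 5:F, 8:F. ✗
3: successors {1, 3, 4, 6, 7, 8}; □¬p there: 1:F, 3:F, 4:F, 6:F, 7:F, 8:F. ✗
4: successors {2, 4, 7}; □¬p there: 2:F, 4:F, 7:F. ✗
5: successors {3, 5, 6}; □¬p there: 3:F, 5:F, 6:F. ✗
6: successors {2, 3, 4, 5, 7}; □¬p there: 2:F, 3:F, 4:F, 5:F, 7:F. ✗
7: successors {1, 3, 4}; □¬p there: 1:F, 3:F, 4:F. ✗
8: successors {1, 3, 4, 5, 6, 8}; □¬p there: 1:F, 3:F, 4:F, 5:F, 6:F, 8:F. ✗
Satisfying worlds: ∅.

0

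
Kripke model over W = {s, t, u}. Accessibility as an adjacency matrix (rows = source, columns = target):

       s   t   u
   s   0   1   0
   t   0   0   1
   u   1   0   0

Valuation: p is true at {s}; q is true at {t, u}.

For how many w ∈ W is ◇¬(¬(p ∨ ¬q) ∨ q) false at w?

2

s: successors {t}; ¬(¬(p ∨ ¬q) ∨ q) there: t:F. ✗
t: successors {u}; ¬(¬(p ∨ ¬q) ∨ q) there: u:F. ✗
u: successors {s}; ¬(¬(p ∨ ¬q) ∨ q) there: s:T. ✓
Satisfying worlds: {u}.
So ◇¬(¬(p ∨ ¬q) ∨ q) fails at the other 2 worlds.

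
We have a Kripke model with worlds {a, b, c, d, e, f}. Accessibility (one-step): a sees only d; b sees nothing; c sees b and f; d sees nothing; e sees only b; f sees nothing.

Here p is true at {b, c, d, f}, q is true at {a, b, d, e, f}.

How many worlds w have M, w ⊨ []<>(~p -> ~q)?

3

a: successors {d}; <>(~p -> ~q) there: d:F. ✗
b: no successors, so []<>(~p -> ~q) holds vacuously. ✓
c: successors {b, f}; <>(~p -> ~q) there: b:F, f:F. ✗
d: no successors, so []<>(~p -> ~q) holds vacuously. ✓
e: successors {b}; <>(~p -> ~q) there: b:F. ✗
f: no successors, so []<>(~p -> ~q) holds vacuously. ✓
Satisfying worlds: {b, d, f}.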